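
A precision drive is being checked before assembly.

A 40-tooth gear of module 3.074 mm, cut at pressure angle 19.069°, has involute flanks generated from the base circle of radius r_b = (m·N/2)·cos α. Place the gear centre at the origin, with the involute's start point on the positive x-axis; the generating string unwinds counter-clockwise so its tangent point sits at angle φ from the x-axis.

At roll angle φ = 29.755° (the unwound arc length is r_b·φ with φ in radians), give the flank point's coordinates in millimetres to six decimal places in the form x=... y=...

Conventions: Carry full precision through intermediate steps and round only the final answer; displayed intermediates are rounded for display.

class = single-mesh tooth geometry [base-circle involute, m = 3.074, 40T]
pitch radius r_p = m·N/2 = 3.074·40/2 = 61.480000
base radius r_b = r_p·cos α = 61.480000·cos 19.069° = 58.106335
roll angle φ = 29.755° = 0.51932272 rad
x = r_b·(cos φ + φ·sin φ) = 65.421421
y = r_b·(sin φ − φ·cos φ) = 2.640316

x=65.421421 y=2.640316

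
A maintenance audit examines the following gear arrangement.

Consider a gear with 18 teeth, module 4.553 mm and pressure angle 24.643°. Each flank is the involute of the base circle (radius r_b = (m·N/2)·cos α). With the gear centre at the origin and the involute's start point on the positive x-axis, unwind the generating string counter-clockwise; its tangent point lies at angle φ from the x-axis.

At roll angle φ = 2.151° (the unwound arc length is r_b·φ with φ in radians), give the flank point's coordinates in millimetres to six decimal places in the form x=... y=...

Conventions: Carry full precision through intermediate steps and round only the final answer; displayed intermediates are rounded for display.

single-mesh involute tooth geometry (18T wheel at module 4.553)
pitch radius r_p = m·N/2 = 4.553·18/2 = 40.977000
base radius r_b = r_p·cos α = 40.977000·cos 24.643° = 37.244956
roll angle φ = 2.151° = 0.03754203 rad
x = r_b·(cos φ + φ·sin φ) = 37.271193
y = r_b·(sin φ − φ·cos φ) = 0.000657

x=37.271193 y=0.000657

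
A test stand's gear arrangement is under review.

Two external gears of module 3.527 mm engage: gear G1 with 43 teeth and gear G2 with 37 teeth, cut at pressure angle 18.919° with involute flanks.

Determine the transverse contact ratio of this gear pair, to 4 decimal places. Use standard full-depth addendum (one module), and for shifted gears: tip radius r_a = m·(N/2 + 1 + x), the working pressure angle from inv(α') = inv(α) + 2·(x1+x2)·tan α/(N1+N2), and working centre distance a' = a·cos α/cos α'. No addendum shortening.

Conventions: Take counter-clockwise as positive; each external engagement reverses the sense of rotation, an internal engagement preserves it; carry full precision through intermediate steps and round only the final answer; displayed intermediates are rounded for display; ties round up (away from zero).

1.7681

single-mesh involute tooth geometry (43T engaging 37T at module 3.527)
base radii: r_b1 = 71.733977, r_b2 = 61.724584
tip radii: r_a1 = 79.357500, r_a2 = 68.776500
no profile shift: α' = α, a' = a
action lengths: √(r_a1²−r_b1²) = 33.938907, √(r_a2²−r_b2²) = 30.336160
base pitch p_b = π·m·cos α = 10.481811
CR = (33.938907 + 30.336160 − 141.080000·sin 18.91900°)/10.481811 = 1.768067
contact ratio ≈ 1.7681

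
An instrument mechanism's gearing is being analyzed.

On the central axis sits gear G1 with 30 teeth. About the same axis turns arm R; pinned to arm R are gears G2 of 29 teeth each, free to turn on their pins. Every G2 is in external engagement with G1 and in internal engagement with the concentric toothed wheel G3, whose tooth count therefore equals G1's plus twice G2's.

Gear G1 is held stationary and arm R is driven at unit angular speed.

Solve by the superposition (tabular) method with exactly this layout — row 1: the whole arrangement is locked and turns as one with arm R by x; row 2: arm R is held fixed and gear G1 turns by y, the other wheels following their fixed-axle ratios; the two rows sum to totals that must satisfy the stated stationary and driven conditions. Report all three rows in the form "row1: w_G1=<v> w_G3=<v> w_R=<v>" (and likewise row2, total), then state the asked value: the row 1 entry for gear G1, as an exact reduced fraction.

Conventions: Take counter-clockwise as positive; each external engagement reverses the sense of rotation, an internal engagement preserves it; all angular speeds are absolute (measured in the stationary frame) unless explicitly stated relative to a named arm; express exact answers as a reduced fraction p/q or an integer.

planetary set (30T centre, 29T on arm, 88T internal) — Willis relation
row 1: whole set turns with the arm by x
row 2: sun turns y, ring = −(30/88)·y, arm 0
boundary: total ω_sun = x + y = 0 and total ω_arm = x = 1  ⇒  y = -1, x = 1
row 2 ring = −(30/88)·(-1) = 15/44
totals (row 1 + row 2): sun 1 + (-1) = 0, ring 1 + 15/44 = 59/44, arm 1 + 0 = 1
asked cell (row1, sun) = 1

row1: w_G1=1 w_G3=1 w_R=1
row2: w_G1=-1 w_G3=15/44 w_R=0
total: w_G1=0 w_G3=59/44 w_R=1
asked value: 1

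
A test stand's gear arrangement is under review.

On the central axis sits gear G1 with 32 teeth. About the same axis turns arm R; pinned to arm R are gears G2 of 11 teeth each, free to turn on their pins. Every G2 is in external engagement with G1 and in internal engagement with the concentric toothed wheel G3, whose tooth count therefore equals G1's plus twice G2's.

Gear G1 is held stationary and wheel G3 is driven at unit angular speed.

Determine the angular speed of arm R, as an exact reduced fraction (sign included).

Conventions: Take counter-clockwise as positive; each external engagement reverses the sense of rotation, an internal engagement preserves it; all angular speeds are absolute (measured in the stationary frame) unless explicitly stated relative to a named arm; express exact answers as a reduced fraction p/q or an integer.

class = planetary set [G3 = 32+2·11 = 54; Willis about the carrier]
ring teeth: 32 + 2·11 = 54
32(ω_sun−ω_arm) = −54(ω_ring−ω_arm),  ω_sun = 0, ω_ring = 1
32(0−ω_arm) = −54(1−ω_arm)  ⇒  86·ω_arm = 54  ⇒  ω_arm = 27/43
exact speed ratio = 27/43

27/43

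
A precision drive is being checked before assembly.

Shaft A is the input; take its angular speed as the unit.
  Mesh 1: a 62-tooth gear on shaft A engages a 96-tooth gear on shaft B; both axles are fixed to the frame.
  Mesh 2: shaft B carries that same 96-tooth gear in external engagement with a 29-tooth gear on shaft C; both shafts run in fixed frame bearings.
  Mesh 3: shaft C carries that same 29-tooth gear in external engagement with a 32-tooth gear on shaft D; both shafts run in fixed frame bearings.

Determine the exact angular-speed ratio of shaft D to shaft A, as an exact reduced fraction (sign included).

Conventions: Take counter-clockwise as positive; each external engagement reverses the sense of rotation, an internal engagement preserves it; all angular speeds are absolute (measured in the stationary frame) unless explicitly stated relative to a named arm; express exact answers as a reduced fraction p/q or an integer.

-31/16

class = fixed-axis compound train [3 meshes; 3 ratios multiply, 3 sense flips]
mesh 1 [62T→96T]: running ratio 31/48, sense −
mesh 2 [96T→29T]: running ratio 62/29, sense +
mesh 3 [29T→32T]: running ratio 31/16, sense −
ω_out/ω_in = -31/16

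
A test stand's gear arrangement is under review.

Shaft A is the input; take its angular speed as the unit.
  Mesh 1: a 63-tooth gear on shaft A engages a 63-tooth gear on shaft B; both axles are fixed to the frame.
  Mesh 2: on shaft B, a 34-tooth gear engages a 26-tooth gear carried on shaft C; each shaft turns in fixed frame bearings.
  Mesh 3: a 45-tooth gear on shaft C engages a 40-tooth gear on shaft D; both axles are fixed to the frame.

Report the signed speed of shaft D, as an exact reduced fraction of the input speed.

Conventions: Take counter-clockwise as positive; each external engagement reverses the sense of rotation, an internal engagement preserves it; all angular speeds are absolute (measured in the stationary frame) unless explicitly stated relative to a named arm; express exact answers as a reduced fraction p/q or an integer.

3-mesh fixed-axis compound train (all bearings frame-fixed)
mesh 1 [63T→63T]: |ω|/ω_in = 1×63/63 = 1, sense flips to −
mesh 2 [34T→26T]: |ω|/ω_in = 1×34/26 = 17/13, sense flips to +
mesh 3 [45T→40T]: |ω|/ω_in = (17/13)×45/40 = 153/104, sense flips to −
signed output speed (× input speed) = -153/104

-153/104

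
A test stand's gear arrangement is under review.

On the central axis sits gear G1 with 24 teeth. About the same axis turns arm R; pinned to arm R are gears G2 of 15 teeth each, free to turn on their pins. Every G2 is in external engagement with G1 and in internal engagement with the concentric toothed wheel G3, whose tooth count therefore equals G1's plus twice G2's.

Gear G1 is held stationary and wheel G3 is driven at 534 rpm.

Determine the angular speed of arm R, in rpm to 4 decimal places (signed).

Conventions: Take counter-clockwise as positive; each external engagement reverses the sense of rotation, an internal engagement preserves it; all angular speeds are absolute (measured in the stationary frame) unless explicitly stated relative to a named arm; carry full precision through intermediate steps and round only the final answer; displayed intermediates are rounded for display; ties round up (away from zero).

class = planetary set [G3 = 24+2·15 = 54; Willis about the carrier]
normalise by the input: solve with ω_ring = 1, then scale by 534 rpm
ring teeth: 24 + 2·15 = 54
24(ω_sun−ω_arm) = −54(ω_ring−ω_arm),  ω_sun = 0, ω_ring = 1
24(0−ω_arm) = −54(1−ω_arm)  ⇒  78·ω_arm = 54  ⇒  ω_arm = 9/13
scale: ω_arm = 9/13 × 534 rpm = +369.6923 rpm

+369.6923 rpm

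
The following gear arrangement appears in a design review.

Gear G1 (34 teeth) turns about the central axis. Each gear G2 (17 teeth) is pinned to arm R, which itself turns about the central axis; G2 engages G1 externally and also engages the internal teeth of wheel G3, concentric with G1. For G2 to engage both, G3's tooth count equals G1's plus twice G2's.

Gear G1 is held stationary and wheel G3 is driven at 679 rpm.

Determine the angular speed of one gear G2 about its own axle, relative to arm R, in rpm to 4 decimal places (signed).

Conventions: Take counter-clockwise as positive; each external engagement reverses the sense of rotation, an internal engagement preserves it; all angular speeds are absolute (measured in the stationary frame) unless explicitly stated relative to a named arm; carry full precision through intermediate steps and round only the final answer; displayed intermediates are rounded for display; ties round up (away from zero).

topology: planetary set — G1 34T / G2 17T / G3 68T, arm = carrier (Willis)
normalise by the input: solve with ω_ring = 1, then scale by 679 rpm
ring teeth: 34 + 2·17 = 68
34(ω_sun−ω_arm) = −68(ω_ring−ω_arm),  ω_sun = 0, ω_ring = 1
34(0−ω_arm) = −68(1−ω_arm)  ⇒  102·ω_arm = 68  ⇒  ω_arm = 2/3
sun–planet mesh: 34·(0−2/3) = −17·(ω_p−ω_arm)  ⇒  ω_p−ω_arm = 4/3
scale: ω_p−ω_arm = 4/3 × 679 rpm = +905.3333 rpm

+905.3333 rpm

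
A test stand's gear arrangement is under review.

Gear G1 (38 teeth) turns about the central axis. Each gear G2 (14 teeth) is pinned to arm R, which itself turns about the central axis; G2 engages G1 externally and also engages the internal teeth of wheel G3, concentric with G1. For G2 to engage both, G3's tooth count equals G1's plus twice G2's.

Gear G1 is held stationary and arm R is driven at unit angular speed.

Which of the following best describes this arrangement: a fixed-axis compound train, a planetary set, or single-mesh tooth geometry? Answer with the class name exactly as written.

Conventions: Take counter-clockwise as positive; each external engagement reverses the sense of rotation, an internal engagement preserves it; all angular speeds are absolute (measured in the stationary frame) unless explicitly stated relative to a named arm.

topology: planetary set — G1 38T / G2 14T / G3 66T, arm = carrier (Willis)
classification: planetary set

planetary set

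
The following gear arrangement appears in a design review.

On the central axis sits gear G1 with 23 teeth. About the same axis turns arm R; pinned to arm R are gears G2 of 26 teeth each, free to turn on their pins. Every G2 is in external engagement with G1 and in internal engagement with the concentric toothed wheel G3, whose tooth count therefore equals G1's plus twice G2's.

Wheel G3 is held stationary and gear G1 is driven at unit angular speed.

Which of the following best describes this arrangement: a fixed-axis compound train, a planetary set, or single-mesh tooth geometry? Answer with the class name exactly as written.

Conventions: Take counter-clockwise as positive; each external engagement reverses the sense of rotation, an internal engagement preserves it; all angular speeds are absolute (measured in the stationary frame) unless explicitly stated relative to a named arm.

planetary set (23T centre, 26T on arm, 75T internal) — Willis relation
classification: planetary set

planetary set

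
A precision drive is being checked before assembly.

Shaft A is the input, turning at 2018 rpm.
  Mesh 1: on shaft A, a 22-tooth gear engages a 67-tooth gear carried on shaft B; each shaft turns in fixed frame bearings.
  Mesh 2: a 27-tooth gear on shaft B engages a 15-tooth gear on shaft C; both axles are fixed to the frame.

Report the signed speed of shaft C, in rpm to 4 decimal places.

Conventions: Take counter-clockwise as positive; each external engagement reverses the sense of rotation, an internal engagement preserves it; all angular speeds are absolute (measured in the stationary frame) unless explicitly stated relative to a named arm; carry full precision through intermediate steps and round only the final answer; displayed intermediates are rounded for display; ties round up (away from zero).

+1192.7284 rpm

topology: fixed-axis compound train — 2 meshes, A→C
mesh 1 [22T→67T]: ω = 2018.0000×22/67 = 662.6269 rpm, sense flips to −
mesh 2 [27T→15T]: ω = 662.6269×27/15 = 1192.7284 rpm, sense flips to +
signed output speed = +1192.7284 rpm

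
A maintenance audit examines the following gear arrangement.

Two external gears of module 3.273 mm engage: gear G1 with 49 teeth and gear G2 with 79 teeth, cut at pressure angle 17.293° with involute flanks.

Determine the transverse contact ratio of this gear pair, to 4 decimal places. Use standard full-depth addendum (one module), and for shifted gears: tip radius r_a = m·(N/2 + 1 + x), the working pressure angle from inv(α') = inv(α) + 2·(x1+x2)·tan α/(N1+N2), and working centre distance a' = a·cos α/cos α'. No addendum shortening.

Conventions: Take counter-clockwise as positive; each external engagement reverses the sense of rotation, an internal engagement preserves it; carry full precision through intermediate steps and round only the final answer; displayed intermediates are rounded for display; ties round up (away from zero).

recognized (one external pair, fixed centres): single-mesh tooth geometry, m = 3.273, N1 = 49, N2 = 79
base radii: r_b1 = 76.563749, r_b2 = 123.439514
tip radii: r_a1 = 83.461500, r_a2 = 132.556500
no profile shift: α' = α, a' = a
action lengths: √(r_a1²−r_b1²) = 33.223701, √(r_a2²−r_b2²) = 48.310580
base pitch p_b = π·m·cos α = 9.817637
CR = (33.223701 + 48.310580 − 209.472000·sin 17.29300°)/9.817637 = 1.962489
contact ratio ≈ 1.9625

1.9625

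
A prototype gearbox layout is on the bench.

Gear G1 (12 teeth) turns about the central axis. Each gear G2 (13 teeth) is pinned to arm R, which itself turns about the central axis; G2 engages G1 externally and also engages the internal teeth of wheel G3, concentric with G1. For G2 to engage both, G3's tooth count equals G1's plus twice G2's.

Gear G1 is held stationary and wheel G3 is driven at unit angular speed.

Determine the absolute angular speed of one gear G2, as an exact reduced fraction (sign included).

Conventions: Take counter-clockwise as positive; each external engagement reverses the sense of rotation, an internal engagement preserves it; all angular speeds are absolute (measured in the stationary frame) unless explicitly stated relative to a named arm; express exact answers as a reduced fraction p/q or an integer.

19/13

recognized (axles ride arm R): planetary set, 12/13/38 teeth
ring teeth: 12 + 2·13 = 38
12(ω_sun−ω_arm) = −38(ω_ring−ω_arm),  ω_sun = 0, ω_ring = 1
12(0−ω_arm) = −38(1−ω_arm)  ⇒  50·ω_arm = 38  ⇒  ω_arm = 19/25
sun–planet mesh: 12·(0−19/25) = −13·(ω_p−ω_arm)  ⇒  ω_p−ω_arm = 228/325
ω_p = 19/25 + 228/325 = 19/13
exact speed ratio = 19/13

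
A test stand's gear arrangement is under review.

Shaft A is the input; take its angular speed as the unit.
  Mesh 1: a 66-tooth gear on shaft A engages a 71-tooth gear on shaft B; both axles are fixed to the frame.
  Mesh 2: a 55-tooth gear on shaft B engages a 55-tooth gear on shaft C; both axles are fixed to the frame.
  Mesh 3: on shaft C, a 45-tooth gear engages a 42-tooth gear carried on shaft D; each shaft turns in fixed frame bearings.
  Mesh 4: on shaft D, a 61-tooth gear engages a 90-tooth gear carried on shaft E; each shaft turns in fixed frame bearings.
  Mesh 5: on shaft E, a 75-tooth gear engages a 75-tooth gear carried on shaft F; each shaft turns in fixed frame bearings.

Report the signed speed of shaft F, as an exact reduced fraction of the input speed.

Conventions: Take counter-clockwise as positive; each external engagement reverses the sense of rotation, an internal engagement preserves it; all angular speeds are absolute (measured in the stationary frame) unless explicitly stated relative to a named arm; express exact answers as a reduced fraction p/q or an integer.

-671/994

5-mesh fixed-axis compound train (all bearings frame-fixed)
mesh 1 [66T→71T]: |ω|/ω_in = 1×66/71 = 66/71, sense flips to −
mesh 2 [55T→55T]: |ω|/ω_in = (66/71)×55/55 = 66/71, sense flips to +
mesh 3 [45T→42T]: |ω|/ω_in = (66/71)×45/42 = 495/497, sense flips to −
mesh 4 [61T→90T]: |ω|/ω_in = (495/497)×61/90 = 671/994, sense flips to +
mesh 5 [75T→75T]: |ω|/ω_in = (671/994)×75/75 = 671/994, sense flips to −
signed output speed (× input speed) = -671/994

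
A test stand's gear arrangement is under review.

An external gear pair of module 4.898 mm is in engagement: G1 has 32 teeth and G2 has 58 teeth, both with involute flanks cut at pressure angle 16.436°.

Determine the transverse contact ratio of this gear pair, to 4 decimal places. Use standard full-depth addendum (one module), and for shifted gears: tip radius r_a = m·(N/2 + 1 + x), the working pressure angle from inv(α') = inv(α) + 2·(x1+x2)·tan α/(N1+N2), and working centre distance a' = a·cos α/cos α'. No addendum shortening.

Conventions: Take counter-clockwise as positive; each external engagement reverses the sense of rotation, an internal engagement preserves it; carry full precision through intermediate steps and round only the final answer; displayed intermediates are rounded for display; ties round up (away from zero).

topology: single-mesh involute geometry — m = 4.898, 32T/58T pair
base radii: r_b1 = 75.165600, r_b2 = 136.237650
tip radii: r_a1 = 83.266000, r_a2 = 146.940000
no profile shift: α' = α, a' = a
action lengths: √(r_a1²−r_b1²) = 35.824005, √(r_a2²−r_b2²) = 55.051487
base pitch p_b = π·m·cos α = 14.758731
CR = (35.824005 + 55.051487 − 220.410000·sin 16.43600°)/14.758731 = 1.931858
contact ratio ≈ 1.9319

1.9319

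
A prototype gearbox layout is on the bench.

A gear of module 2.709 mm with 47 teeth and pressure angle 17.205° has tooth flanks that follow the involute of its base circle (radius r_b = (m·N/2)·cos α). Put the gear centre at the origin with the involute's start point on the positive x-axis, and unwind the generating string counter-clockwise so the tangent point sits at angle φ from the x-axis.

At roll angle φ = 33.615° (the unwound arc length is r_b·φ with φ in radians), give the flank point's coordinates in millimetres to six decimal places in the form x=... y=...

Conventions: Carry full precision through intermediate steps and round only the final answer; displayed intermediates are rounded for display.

class = single-mesh tooth geometry [base-circle involute, m = 2.709, 47T]
pitch radius r_p = m·N/2 = 2.709·47/2 = 63.661500
base radius r_b = r_p·cos α = 63.661500·cos 17.205° = 60.812810
roll angle φ = 33.615° = 0.58669243 rad
x = r_b·(cos φ + φ·sin φ) = 70.395382
y = r_b·(sin φ − φ·cos φ) = 3.954415

x=70.395382 y=3.954415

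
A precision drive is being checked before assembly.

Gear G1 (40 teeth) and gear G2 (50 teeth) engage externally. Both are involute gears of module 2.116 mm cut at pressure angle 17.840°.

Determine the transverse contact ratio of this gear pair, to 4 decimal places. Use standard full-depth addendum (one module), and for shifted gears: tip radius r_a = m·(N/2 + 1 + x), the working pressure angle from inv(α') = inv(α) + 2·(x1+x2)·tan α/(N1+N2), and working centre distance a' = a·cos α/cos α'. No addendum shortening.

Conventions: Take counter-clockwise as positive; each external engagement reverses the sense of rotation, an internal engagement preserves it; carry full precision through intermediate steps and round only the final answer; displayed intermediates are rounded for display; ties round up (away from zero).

1.8552

topology: single-mesh involute geometry — m = 2.116, 40T/50T pair
base radii: r_b1 = 40.285074, r_b2 = 50.356343
tip radii: r_a1 = 44.436000, r_a2 = 55.016000
no profile shift: α' = α, a' = a
action lengths: √(r_a1²−r_b1²) = 18.752890, √(r_a2²−r_b2²) = 22.158497
base pitch p_b = π·m·cos α = 6.327965
CR = (18.752890 + 22.158497 − 95.220000·sin 17.84000°)/6.327965 = 1.855224
contact ratio ≈ 1.8552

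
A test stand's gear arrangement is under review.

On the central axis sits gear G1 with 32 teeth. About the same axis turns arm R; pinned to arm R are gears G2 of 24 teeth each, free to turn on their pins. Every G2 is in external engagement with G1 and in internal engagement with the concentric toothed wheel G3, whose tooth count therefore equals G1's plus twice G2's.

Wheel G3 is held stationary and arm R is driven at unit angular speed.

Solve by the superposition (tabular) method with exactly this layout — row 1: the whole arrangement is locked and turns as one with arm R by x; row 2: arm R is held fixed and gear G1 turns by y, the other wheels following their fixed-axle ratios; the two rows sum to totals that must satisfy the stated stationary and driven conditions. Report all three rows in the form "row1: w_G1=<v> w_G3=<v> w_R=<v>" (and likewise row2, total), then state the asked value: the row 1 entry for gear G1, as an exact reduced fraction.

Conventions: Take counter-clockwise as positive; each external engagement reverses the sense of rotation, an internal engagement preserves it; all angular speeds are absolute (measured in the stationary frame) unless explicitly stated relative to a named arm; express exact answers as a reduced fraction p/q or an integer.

row1: w_G1=1 w_G3=1 w_R=1
row2: w_G1=5/2 w_G3=-1 w_R=0
total: w_G1=7/2 w_G3=0 w_R=1
asked value: 1

recognized (axles ride arm R): planetary set, 32/24/80 teeth
row 1: whole set turns with the arm by x
row 2: sun turns y, ring = −(32/80)·y, arm 0
boundary: total ω_ring = x − (32/80)·y = 0 and total ω_arm = x = 1  ⇒  y = 5/2, x = 1
row 2 ring = −(32/80)·5/2 = -1
totals (row 1 + row 2): sun 1 + 5/2 = 7/2, ring 1 + (-1) = 0, arm 1 + 0 = 1
asked cell (row1, sun) = 1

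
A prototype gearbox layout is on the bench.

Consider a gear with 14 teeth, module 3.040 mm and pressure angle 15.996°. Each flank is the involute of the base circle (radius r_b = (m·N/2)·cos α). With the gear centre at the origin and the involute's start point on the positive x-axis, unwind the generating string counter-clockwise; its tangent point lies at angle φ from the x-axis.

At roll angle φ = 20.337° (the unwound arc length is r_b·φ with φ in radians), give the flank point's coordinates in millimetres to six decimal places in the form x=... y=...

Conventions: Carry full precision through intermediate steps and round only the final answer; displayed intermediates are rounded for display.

recognized (one wheel, involute flank): single-mesh tooth geometry, m = 3.040, N = 14
pitch radius r_p = m·N/2 = 3.040·14/2 = 21.280000
base radius r_b = r_p·cos α = 21.280000·cos 15.996° = 20.456058
roll angle φ = 20.337° = 0.35494761 rad
x = r_b·(cos φ + φ·sin φ) = 21.704361
y = r_b·(sin φ − φ·cos φ) = 0.301101

x=21.704361 y=0.301101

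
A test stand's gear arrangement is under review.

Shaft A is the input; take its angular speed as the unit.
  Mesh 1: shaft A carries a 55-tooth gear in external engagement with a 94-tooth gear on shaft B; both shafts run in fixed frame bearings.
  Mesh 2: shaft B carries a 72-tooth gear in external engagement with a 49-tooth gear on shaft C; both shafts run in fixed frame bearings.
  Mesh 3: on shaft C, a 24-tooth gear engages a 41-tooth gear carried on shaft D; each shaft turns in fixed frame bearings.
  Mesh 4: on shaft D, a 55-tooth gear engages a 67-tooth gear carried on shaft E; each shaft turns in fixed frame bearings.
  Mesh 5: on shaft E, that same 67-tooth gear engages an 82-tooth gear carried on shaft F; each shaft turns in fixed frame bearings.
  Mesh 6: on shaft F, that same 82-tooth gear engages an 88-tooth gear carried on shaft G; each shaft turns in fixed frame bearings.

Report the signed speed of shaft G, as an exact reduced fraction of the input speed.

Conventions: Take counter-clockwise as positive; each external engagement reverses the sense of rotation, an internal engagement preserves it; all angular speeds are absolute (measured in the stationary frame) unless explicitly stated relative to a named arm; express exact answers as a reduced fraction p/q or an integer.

29700/94423

6-mesh fixed-axis compound train (all bearings frame-fixed)
mesh 1 [55T→94T]: |ω|/ω_in = 1×55/94 = 55/94, sense flips to −
mesh 2 [72T→49T]: |ω|/ω_in = (55/94)×72/49 = 1980/2303, sense flips to +
mesh 3 [24T→41T]: |ω|/ω_in = (1980/2303)×24/41 = 47520/94423, sense flips to −
mesh 4 [55T→67T]: |ω|/ω_in = (47520/94423)×55/67 = 2613600/6326341, sense flips to +
mesh 5 [67T→82T]: |ω|/ω_in = (2613600/6326341)×67/82 = 1306800/3871343, sense flips to −
mesh 6 [82T→88T]: |ω|/ω_in = (1306800/3871343)×82/88 = 29700/94423, sense flips to +
signed output speed (× input speed) = 29700/94423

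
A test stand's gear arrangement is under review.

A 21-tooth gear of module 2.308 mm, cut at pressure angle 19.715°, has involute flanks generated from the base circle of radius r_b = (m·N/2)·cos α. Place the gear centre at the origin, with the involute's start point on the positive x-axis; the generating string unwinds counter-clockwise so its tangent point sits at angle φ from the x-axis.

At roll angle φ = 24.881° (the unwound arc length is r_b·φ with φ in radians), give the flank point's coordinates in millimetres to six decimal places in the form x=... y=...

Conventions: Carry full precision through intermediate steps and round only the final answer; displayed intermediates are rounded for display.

class = single-mesh tooth geometry [base-circle involute, m = 2.308, 21T]
pitch radius r_p = m·N/2 = 2.308·21/2 = 24.234000
base radius r_b = r_p·cos α = 24.234000·cos 19.715° = 22.813458
roll angle φ = 24.881° = 0.43425537 rad
x = r_b·(cos φ + φ·sin φ) = 24.864160
y = r_b·(sin φ − φ·cos φ) = 0.611073

x=24.864160 y=0.611073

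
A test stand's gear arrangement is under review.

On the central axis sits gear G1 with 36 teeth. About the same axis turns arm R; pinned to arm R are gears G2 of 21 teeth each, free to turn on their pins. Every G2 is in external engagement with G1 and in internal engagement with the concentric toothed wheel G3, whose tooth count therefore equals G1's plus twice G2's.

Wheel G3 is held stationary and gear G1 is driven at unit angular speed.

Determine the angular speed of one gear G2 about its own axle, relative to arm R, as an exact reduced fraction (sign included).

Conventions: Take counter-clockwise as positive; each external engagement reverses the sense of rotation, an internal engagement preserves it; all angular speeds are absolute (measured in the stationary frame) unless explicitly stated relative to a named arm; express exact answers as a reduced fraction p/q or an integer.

recognized (axles ride arm R): planetary set, 36/21/78 teeth
ring teeth: 36 + 2·21 = 78
36(ω_sun−ω_arm) = −78(ω_ring−ω_arm),  ω_ring = 0, ω_sun = 1
36(1−ω_arm) = −78(0−ω_arm)  ⇒  114·ω_arm = 36  ⇒  ω_arm = 6/19
sun–planet mesh: 36·(1−6/19) = −21·(ω_p−ω_arm)  ⇒  ω_p−ω_arm = -156/133
exact speed ratio = -156/133

-156/133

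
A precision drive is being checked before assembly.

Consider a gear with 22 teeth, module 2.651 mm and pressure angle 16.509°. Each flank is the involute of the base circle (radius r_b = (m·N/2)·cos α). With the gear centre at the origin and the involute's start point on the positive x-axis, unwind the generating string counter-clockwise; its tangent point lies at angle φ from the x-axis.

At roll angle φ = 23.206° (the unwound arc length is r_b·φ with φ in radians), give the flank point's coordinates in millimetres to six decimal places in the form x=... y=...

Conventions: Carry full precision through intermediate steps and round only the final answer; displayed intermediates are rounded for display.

x=30.158862 y=0.609102

single-mesh involute tooth geometry (22T wheel at module 2.651)
pitch radius r_p = m·N/2 = 2.651·22/2 = 29.161000
base radius r_b = r_p·cos α = 29.161000·cos 16.509° = 27.958841
roll angle φ = 23.206° = 0.40502111 rad
x = r_b·(cos φ + φ·sin φ) = 30.158862
y = r_b·(sin φ − φ·cos φ) = 0.609102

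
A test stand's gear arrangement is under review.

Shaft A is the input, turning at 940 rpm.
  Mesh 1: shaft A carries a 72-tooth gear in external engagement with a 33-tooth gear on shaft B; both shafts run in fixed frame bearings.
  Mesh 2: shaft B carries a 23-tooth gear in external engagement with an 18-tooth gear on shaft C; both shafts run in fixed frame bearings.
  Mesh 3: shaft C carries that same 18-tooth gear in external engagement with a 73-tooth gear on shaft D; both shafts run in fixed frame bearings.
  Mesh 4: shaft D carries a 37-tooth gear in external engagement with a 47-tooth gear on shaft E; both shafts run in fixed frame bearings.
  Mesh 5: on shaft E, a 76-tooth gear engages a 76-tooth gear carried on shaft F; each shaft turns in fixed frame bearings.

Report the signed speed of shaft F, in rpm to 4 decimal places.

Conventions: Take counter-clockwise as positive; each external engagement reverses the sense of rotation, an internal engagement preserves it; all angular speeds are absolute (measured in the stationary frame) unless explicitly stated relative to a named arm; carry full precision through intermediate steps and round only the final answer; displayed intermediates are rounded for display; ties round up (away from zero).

-508.6924 rpm

5-mesh fixed-axis compound train (all bearings frame-fixed)
mesh 1 [72T→33T]: ω = 940.0000×72/33 = 2050.9091 rpm, sense flips to −
mesh 2 [23T→18T]: ω = 2050.9091×23/18 = 2620.6061 rpm, sense flips to +
mesh 3 [18T→73T]: ω = 2620.6061×18/73 = 646.1768 rpm, sense flips to −
mesh 4 [37T→47T]: ω = 646.1768×37/47 = 508.6924 rpm, sense flips to +
mesh 5 [76T→76T]: ω = 508.6924×76/76 = 508.6924 rpm, sense flips to −
signed output speed = -508.6924 rpm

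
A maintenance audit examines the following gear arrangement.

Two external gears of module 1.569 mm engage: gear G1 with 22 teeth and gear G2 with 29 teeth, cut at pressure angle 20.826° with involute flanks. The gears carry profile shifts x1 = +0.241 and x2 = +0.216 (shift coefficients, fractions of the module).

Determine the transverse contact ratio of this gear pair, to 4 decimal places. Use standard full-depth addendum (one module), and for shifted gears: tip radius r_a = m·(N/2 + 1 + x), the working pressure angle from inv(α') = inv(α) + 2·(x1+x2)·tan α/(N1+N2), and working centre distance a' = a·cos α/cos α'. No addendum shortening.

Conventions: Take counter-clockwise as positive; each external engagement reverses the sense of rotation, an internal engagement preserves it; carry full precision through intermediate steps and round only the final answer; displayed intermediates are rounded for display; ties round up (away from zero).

topology: single-mesh involute geometry — m = 1.569, 22T/29T pair
base radii: r_b1 = 16.131374, r_b2 = 21.264083
tip radii: r_a1 = 19.206129, r_a2 = 24.658404
inv(α') = inv(20.826°) + 2·(+0.241+0.216)·tan α/(22+29) = 0.02371852  ⇒  α' = 23.21071°
a' = a·cos α / cos α' = 40.0095·cos 20.826°/cos 23.21071° = 40.688735
action lengths: √(r_a1²−r_b1²) = 10.423732, √(r_a2²−r_b2²) = 12.485017
base pitch p_b = π·m·cos α = 4.607110
CR = (10.423732 + 12.485017 − 40.688735·sin 23.21071°)/4.607110 = 1.491772
contact ratio ≈ 1.4918

1.4918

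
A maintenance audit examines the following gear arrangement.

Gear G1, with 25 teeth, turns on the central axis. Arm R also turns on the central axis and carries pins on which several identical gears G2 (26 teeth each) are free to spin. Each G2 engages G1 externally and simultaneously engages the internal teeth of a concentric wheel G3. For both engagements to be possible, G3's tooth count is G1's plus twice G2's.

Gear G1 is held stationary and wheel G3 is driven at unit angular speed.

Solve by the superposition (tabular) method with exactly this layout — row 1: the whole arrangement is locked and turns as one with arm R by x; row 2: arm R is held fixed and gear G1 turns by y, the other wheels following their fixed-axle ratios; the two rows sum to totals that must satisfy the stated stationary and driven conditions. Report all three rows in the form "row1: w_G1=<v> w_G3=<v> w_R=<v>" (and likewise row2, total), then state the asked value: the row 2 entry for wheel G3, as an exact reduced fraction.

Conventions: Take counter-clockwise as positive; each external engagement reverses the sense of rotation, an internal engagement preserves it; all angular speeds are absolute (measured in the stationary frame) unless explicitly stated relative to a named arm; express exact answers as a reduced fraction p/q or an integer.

row1: w_G1=77/102 w_G3=77/102 w_R=77/102
row2: w_G1=-77/102 w_G3=25/102 w_R=0
total: w_G1=0 w_G3=1 w_R=77/102
asked value: 25/102

class = planetary set [G3 = 25+2·26 = 77; Willis about the carrier]
superposition row 1 [locked train]: every member turns x
row 2 — arm fixed, fixed-axis ratios: sun y, ring −(25/77)·y, arm 0
boundary: total ω_sun = x + y = 0 and total ω_ring = x − (25/77)·y = 1  ⇒  y = -77/102, x = 77/102
row 2 ring = −(25/77)·(-77/102) = 25/102
totals (row 1 + row 2): sun 77/102 + (-77/102) = 0, ring 77/102 + 25/102 = 1, arm 77/102 + 0 = 77/102
asked cell (row2, ring) = 25/102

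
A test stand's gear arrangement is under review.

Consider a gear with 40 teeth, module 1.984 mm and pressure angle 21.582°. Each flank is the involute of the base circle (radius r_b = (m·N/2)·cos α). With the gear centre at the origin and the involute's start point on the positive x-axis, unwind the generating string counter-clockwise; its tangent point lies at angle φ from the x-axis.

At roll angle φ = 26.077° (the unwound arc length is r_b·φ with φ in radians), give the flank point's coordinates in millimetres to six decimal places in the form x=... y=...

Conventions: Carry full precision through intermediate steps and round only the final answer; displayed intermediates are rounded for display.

x=40.524071 y=1.135704

class = single-mesh tooth geometry [base-circle involute, m = 1.984, 40T]
pitch radius r_p = m·N/2 = 1.984·40/2 = 39.680000
base radius r_b = r_p·cos α = 39.680000·cos 21.582° = 36.898118
roll angle φ = 26.077° = 0.45512951 rad
x = r_b·(cos φ + φ·sin φ) = 40.524071
y = r_b·(sin φ − φ·cos φ) = 1.135704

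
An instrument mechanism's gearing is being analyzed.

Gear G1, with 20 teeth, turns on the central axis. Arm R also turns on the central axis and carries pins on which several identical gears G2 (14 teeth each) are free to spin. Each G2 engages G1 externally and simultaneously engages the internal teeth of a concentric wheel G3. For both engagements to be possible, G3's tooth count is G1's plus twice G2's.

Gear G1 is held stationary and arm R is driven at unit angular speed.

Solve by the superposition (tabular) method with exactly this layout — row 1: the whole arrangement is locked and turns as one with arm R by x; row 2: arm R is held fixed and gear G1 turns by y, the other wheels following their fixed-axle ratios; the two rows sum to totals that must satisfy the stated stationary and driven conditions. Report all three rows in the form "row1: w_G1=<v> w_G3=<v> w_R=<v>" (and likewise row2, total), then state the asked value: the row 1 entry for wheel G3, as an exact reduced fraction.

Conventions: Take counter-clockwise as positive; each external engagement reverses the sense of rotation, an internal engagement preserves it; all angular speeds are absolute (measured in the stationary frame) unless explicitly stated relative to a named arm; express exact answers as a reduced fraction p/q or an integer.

recognized (axles ride arm R): planetary set, 20/14/48 teeth
row 1 — lock + rotate with arm: ω_sun = ω_ring = ω_arm = x
row 2 — arm fixed, fixed-axis ratios: sun y, ring −(20/48)·y, arm 0
boundary: total ω_sun = x + y = 0 and total ω_arm = x = 1  ⇒  y = -1, x = 1
row 2 ring = −(20/48)·(-1) = 5/12
totals (row 1 + row 2): sun 1 + (-1) = 0, ring 1 + 5/12 = 17/12, arm 1 + 0 = 1
asked cell (row1, ring) = 1

row1: w_G1=1 w_G3=1 w_R=1
row2: w_G1=-1 w_G3=5/12 w_R=0
total: w_G1=0 w_G3=17/12 w_R=1
asked value: 1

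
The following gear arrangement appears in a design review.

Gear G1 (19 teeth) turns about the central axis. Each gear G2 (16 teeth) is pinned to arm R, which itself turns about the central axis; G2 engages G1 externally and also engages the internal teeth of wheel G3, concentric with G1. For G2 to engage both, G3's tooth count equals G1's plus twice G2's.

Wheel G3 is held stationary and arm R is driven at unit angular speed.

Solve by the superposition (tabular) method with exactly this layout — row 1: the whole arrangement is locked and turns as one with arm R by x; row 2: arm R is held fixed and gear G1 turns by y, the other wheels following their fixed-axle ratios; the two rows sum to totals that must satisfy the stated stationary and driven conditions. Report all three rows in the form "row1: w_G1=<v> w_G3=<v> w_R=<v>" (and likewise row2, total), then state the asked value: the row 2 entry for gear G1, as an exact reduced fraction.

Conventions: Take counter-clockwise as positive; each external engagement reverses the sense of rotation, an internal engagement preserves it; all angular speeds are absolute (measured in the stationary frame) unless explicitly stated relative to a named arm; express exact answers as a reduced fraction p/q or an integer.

row1: w_G1=1 w_G3=1 w_R=1
row2: w_G1=51/19 w_G3=-1 w_R=0
total: w_G1=70/19 w_G3=0 w_R=1
asked value: 51/19

class = planetary set [G3 = 19+2·16 = 51; Willis about the carrier]
row 1 (train locked, turned with arm): all members turn x
row 2: sun turns y, ring = −(19/51)·y, arm 0
boundary: total ω_ring = x − (19/51)·y = 0 and total ω_arm = x = 1  ⇒  y = 51/19, x = 1
row 2 ring = −(19/51)·51/19 = -1
totals (row 1 + row 2): sun 1 + 51/19 = 70/19, ring 1 + (-1) = 0, arm 1 + 0 = 1
asked cell (row2, sun) = 51/19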